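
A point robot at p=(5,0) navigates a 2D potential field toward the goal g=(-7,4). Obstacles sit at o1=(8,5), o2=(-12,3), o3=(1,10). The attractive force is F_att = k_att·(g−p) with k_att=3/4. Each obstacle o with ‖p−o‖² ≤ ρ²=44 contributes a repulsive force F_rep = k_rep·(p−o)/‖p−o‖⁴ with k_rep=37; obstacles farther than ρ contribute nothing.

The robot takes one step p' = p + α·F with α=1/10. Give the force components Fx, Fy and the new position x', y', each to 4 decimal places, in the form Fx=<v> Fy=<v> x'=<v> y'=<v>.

Fx=-9.0960 Fy=2.8400 x'=4.0904 y'=0.2840

F_att = 3/4·(g−p) = 3/4·(-12,4) = (-9.0000,3.0000)
o1: d²=34 ≤ ρ²=44; F_rep = 37·(-3,-5)/34² = (-0.0960,-0.1600)
o2: d²=298 > ρ²=44 → inactive
o3: d²=116 > ρ²=44 → inactive
F = F_att + ΣF_rep = (-9.0960,2.8400)
p' = p + 1/10·F = (4.0904,0.2840)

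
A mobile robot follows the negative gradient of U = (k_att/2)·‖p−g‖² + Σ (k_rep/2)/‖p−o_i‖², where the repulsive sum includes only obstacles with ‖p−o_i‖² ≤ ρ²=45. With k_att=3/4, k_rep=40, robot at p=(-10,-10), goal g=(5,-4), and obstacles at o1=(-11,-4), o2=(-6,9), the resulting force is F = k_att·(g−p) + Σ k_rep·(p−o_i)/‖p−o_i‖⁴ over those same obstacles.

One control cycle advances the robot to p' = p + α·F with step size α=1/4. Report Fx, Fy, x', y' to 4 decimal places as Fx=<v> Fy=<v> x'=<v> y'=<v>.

Fx=11.2792 Fy=4.3247 x'=-7.1802 y'=-8.9188

F_att = 3/4·(g−p) = 3/4·(15,6) = (11.2500,4.5000)
o1: d²=37 ≤ ρ²=45; F_rep = 40·(1,-6)/37² = (0.0292,-0.1753)
o2: d²=377 > ρ²=45 → inactive
F = F_att + ΣF_rep = (11.2792,4.3247)
p' = p + 1/4·F = (-7.1802,-8.9188)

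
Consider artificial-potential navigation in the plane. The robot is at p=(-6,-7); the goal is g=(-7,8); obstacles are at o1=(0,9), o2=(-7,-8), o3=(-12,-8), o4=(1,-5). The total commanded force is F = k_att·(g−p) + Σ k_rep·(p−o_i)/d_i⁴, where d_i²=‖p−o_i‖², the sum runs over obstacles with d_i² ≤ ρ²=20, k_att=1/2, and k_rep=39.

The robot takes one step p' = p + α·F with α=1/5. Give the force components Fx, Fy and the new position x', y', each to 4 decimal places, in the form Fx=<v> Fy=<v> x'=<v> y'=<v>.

F_att = 1/2·(g−p) = 1/2·(-1,15) = (-0.5000,7.5000)
o1: d²=292 > ρ²=20 → inactive
o2: d²=2 ≤ ρ²=20; F_rep = 39·(1,1)/2² = (9.7500,9.7500)
o3: d²=37 > ρ²=20 → inactive
o4: d²=53 > ρ²=20 → inactive
F = F_att + ΣF_rep = (9.2500,17.2500)
p' = p + 1/5·F = (-4.1500,-3.5500)

Fx=9.2500 Fy=17.2500 x'=-4.1500 y'=-3.5500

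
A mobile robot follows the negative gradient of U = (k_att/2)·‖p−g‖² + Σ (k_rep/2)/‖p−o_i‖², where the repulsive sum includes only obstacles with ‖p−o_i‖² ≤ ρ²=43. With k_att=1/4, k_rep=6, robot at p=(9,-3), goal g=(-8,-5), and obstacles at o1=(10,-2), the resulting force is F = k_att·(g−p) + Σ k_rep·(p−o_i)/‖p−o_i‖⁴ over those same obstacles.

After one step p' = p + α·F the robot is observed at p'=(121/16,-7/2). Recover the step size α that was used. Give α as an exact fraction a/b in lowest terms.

α = 1/4

F_att = 1/4·(g−p) = 1/4·(-17,-2) = (-4.2500,-0.5000)
o1: d²=2 ≤ ρ²=43; F_rep = 6·(-1,-1)/2² = (-1.5000,-1.5000)
F = F_att + ΣF_rep = (-5.7500,-2.0000)
Δp = p'−p = (-1.4375,-0.5000); α = Δx/Fx = (-23/16) / (-23/4) = 1/4
check: Δy/Fy = (-1/2) / (-2) = 1/4 ✓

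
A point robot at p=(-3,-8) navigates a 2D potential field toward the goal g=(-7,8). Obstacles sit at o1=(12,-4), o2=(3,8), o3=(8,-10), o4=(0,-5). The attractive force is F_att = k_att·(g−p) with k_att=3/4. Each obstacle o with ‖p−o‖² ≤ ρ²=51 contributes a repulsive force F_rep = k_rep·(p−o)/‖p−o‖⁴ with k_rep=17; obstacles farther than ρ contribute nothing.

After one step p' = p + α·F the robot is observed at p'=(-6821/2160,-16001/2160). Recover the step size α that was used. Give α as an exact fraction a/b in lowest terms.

α = 1/20

F_att = 3/4·(g−p) = 3/4·(-4,16) = (-3.0000,12.0000)
o1: d²=241 > ρ²=51 → inactive
o2: d²=292 > ρ²=51 → inactive
o3: d²=125 > ρ²=51 → inactive
o4: d²=18 ≤ ρ²=51; F_rep = 17·(-3,-3)/18² = (-0.1574,-0.1574)
F = F_att + ΣF_rep = (-3.1574,11.8426)
Δp = p'−p = (-0.1579,0.5921); α = Δx/Fx = (-341/2160) / (-341/108) = 1/20
check: Δy/Fy = (1279/2160) / (1279/108) = 1/20 ✓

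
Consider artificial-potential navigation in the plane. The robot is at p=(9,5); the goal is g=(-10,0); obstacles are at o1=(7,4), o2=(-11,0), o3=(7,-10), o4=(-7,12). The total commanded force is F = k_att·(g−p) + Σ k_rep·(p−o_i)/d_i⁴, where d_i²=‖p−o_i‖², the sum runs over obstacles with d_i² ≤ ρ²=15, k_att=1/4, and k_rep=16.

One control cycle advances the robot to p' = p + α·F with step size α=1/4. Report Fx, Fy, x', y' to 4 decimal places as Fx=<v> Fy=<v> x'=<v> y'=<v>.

F_att = 1/4·(g−p) = 1/4·(-19,-5) = (-4.7500,-1.2500)
o1: d²=5 ≤ ρ²=15; F_rep = 16·(2,1)/5² = (1.2800,0.6400)
o2: d²=425 > ρ²=15 → inactive
o3: d²=229 > ρ²=15 → inactive
o4: d²=305 > ρ²=15 → inactive
F = F_att + ΣF_rep = (-3.4700,-0.6100)
p' = p + 1/4·F = (8.1325,4.8475)

Fx=-3.4700 Fy=-0.6100 x'=8.1325 y'=4.8475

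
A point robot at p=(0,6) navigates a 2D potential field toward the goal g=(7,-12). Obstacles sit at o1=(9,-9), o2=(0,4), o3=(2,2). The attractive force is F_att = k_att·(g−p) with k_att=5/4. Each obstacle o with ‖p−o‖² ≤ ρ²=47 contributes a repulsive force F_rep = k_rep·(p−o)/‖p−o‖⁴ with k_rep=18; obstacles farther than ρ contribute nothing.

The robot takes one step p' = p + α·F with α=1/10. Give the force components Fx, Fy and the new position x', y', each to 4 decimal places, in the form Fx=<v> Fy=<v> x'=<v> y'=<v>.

Fx=8.6600 Fy=-20.0700 x'=0.8660 y'=3.9930

F_att = 5/4·(g−p) = 5/4·(7,-18) = (8.7500,-22.5000)
o1: d²=306 > ρ²=47 → inactive
o2: d²=4 ≤ ρ²=47; F_rep = 18·(0,2)/4² = (0.0000,2.2500)
o3: d²=20 ≤ ρ²=47; F_rep = 18·(-2,4)/20² = (-0.0900,0.1800)
F = F_att + ΣF_rep = (8.6600,-20.0700)
p' = p + 1/10·F = (0.8660,3.9930)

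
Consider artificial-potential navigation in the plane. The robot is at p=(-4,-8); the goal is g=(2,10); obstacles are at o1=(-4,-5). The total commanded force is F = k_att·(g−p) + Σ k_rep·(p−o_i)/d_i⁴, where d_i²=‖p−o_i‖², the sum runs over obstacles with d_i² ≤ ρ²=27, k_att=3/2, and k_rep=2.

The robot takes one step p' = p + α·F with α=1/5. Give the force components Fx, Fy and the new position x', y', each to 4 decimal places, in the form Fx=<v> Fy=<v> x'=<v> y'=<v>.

Fx=9.0000 Fy=26.9259 x'=-2.2000 y'=-2.6148

F_att = 3/2·(g−p) = 3/2·(6,18) = (9.0000,27.0000)
o1: d²=9 ≤ ρ²=27; F_rep = 2·(0,-3)/9² = (0.0000,-0.0741)
F = F_att + ΣF_rep = (9.0000,26.9259)
p' = p + 1/5·F = (-2.2000,-2.6148)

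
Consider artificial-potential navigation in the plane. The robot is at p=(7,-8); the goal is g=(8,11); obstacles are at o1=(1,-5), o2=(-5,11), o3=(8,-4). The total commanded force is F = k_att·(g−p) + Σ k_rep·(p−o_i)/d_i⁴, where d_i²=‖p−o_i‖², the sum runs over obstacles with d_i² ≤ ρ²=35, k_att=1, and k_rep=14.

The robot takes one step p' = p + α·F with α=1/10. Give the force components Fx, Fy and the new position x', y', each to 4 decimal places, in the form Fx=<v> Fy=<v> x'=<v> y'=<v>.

F_att = 1·(g−p) = 1·(1,19) = (1.0000,19.0000)
o1: d²=45 > ρ²=35 → inactive
o2: d²=505 > ρ²=35 → inactive
o3: d²=17 ≤ ρ²=35; F_rep = 14·(-1,-4)/17² = (-0.0484,-0.1938)
F = F_att + ΣF_rep = (0.9516,18.8062)
p' = p + 1/10·F = (7.0952,-6.1194)

Fx=0.9516 Fy=18.8062 x'=7.0952 y'=-6.1194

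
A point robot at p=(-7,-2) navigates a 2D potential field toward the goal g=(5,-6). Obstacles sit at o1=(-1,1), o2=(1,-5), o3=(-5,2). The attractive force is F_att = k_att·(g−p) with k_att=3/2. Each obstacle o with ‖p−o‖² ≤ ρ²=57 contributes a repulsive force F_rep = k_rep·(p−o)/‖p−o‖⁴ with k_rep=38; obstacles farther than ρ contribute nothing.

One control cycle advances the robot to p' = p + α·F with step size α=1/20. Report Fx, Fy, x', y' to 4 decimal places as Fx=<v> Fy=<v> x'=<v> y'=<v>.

Fx=17.6974 Fy=-6.4363 x'=-6.1151 y'=-2.3218

F_att = 3/2·(g−p) = 3/2·(12,-4) = (18.0000,-6.0000)
o1: d²=45 ≤ ρ²=57; F_rep = 38·(-6,-3)/45² = (-0.1126,-0.0563)
o2: d²=73 > ρ²=57 → inactive
o3: d²=20 ≤ ρ²=57; F_rep = 38·(-2,-4)/20² = (-0.1900,-0.3800)
F = F_att + ΣF_rep = (17.6974,-6.4363)
p' = p + 1/20·F = (-6.1151,-2.3218)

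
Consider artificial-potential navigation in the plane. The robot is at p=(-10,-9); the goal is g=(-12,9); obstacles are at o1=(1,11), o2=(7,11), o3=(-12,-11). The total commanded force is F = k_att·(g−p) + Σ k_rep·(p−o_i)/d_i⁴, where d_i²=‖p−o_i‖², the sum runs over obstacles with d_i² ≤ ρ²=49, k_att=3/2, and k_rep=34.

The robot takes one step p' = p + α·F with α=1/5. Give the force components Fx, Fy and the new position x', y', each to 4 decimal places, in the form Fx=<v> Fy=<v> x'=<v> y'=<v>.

Fx=-1.9375 Fy=28.0625 x'=-10.3875 y'=-3.3875

F_att = 3/2·(g−p) = 3/2·(-2,18) = (-3.0000,27.0000)
o1: d²=521 > ρ²=49 → inactive
o2: d²=689 > ρ²=49 → inactive
o3: d²=8 ≤ ρ²=49; F_rep = 34·(2,2)/8² = (1.0625,1.0625)
F = F_att + ΣF_rep = (-1.9375,28.0625)
p' = p + 1/5·F = (-10.3875,-3.3875)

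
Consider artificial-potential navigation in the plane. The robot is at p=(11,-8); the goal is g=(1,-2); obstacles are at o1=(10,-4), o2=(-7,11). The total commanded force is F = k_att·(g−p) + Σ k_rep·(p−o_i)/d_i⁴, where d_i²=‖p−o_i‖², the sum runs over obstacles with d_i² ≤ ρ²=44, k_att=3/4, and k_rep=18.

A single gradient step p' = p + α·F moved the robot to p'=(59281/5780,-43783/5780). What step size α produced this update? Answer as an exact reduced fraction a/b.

F_att = 3/4·(g−p) = 3/4·(-10,6) = (-7.5000,4.5000)
o1: d²=17 ≤ ρ²=44; F_rep = 18·(1,-4)/17² = (0.0623,-0.2491)
o2: d²=685 > ρ²=44 → inactive
F = F_att + ΣF_rep = (-7.4377,4.2509)
Δp = p'−p = (-0.7438,0.4251); α = Δx/Fx = (-4299/5780) / (-4299/578) = 1/10
check: Δy/Fy = (2457/5780) / (2457/578) = 1/10 ✓

α = 1/10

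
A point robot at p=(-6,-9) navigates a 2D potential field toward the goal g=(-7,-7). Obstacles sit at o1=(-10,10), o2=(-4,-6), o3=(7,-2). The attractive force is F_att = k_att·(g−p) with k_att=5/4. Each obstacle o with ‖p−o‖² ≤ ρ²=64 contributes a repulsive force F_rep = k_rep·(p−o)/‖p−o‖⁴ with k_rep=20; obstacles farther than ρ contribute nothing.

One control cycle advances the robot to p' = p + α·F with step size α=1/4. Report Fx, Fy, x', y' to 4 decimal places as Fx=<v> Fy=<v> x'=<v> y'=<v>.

Fx=-1.4867 Fy=2.1450 x'=-6.3717 y'=-8.4638

F_att = 5/4·(g−p) = 5/4·(-1,2) = (-1.2500,2.5000)
o1: d²=377 > ρ²=64 → inactive
o2: d²=13 ≤ ρ²=64; F_rep = 20·(-2,-3)/13² = (-0.2367,-0.3550)
o3: d²=218 > ρ²=64 → inactive
F = F_att + ΣF_rep = (-1.4867,2.1450)
p' = p + 1/4·F = (-6.3717,-8.4638)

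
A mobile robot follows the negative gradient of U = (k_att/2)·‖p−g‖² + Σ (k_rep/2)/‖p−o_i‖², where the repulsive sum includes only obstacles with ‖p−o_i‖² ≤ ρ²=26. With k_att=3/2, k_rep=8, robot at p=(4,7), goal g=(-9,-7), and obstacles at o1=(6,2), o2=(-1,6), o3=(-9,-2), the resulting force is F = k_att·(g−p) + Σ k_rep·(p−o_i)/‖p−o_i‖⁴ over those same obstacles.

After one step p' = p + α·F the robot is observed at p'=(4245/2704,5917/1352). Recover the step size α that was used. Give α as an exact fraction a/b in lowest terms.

α = 1/8

F_att = 3/2·(g−p) = 3/2·(-13,-14) = (-19.5000,-21.0000)
o1: d²=29 > ρ²=26 → inactive
o2: d²=26 ≤ ρ²=26; F_rep = 8·(5,1)/26² = (0.0592,0.0118)
o3: d²=250 > ρ²=26 → inactive
F = F_att + ΣF_rep = (-19.4408,-20.9882)
Δp = p'−p = (-2.4301,-2.6235); α = Δx/Fx = (-6571/2704) / (-6571/338) = 1/8
check: Δy/Fy = (-3547/1352) / (-3547/169) = 1/8 ✓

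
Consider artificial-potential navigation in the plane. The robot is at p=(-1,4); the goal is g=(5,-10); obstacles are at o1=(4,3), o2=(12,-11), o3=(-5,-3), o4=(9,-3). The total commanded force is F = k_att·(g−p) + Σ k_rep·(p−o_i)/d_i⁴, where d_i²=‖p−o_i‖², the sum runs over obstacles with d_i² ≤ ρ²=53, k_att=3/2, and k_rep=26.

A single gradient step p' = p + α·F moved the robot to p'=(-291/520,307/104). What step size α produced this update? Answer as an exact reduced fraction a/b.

F_att = 3/2·(g−p) = 3/2·(6,-14) = (9.0000,-21.0000)
o1: d²=26 ≤ ρ²=53; F_rep = 26·(-5,1)/26² = (-0.1923,0.0385)
o2: d²=394 > ρ²=53 → inactive
o3: d²=65 > ρ²=53 → inactive
o4: d²=149 > ρ²=53 → inactive
F = F_att + ΣF_rep = (8.8077,-20.9615)
Δp = p'−p = (0.4404,-1.0481); α = Δx/Fx = (229/520) / (229/26) = 1/20
check: Δy/Fy = (-109/104) / (-545/26) = 1/20 ✓

α = 1/20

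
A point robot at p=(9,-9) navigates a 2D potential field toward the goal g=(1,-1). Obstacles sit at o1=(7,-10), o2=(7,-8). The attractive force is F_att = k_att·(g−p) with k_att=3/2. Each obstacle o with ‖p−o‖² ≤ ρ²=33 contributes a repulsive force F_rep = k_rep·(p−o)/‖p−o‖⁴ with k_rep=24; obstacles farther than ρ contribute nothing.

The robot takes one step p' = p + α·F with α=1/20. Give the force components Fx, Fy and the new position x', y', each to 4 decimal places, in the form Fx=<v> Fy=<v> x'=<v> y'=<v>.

F_att = 3/2·(g−p) = 3/2·(-8,8) = (-12.0000,12.0000)
o1: d²=5 ≤ ρ²=33; F_rep = 24·(2,1)/5² = (1.9200,0.9600)
o2: d²=5 ≤ ρ²=33; F_rep = 24·(2,-1)/5² = (1.9200,-0.9600)
F = F_att + ΣF_rep = (-8.1600,12.0000)
p' = p + 1/20·F = (8.5920,-8.4000)

Fx=-8.1600 Fy=12.0000 x'=8.5920 y'=-8.4000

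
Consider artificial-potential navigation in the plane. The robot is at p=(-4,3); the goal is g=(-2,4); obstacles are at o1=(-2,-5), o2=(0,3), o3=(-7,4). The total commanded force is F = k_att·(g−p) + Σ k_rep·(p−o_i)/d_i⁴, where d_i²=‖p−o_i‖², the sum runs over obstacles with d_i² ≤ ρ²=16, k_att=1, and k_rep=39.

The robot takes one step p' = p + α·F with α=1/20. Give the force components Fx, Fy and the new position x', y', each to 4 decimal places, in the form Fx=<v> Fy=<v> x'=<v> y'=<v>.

Fx=2.5606 Fy=0.6100 x'=-3.8720 y'=3.0305

F_att = 1·(g−p) = 1·(2,1) = (2.0000,1.0000)
o1: d²=68 > ρ²=16 → inactive
o2: d²=16 ≤ ρ²=16; F_rep = 39·(-4,0)/16² = (-0.6094,0.0000)
o3: d²=10 ≤ ρ²=16; F_rep = 39·(3,-1)/10² = (1.1700,-0.3900)
F = F_att + ΣF_rep = (2.5606,0.6100)
p' = p + 1/20·F = (-3.8720,3.0305)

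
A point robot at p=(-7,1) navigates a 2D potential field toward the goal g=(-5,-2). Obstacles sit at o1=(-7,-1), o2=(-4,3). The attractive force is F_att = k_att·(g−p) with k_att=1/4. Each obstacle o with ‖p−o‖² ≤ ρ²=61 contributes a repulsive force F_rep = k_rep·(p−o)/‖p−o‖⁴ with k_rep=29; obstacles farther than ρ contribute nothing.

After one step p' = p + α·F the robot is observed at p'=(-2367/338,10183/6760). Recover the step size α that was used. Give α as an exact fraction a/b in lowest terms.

α = 1/5

F_att = 1/4·(g−p) = 1/4·(2,-3) = (0.5000,-0.7500)
o1: d²=4 ≤ ρ²=61; F_rep = 29·(0,2)/4² = (0.0000,3.6250)
o2: d²=13 ≤ ρ²=61; F_rep = 29·(-3,-2)/13² = (-0.5148,-0.3432)
F = F_att + ΣF_rep = (-0.0148,2.5318)
Δp = p'−p = (-0.0030,0.5064); α = Δx/Fx = (-1/338) / (-5/338) = 1/5
check: Δy/Fy = (3423/6760) / (3423/1352) = 1/5 ✓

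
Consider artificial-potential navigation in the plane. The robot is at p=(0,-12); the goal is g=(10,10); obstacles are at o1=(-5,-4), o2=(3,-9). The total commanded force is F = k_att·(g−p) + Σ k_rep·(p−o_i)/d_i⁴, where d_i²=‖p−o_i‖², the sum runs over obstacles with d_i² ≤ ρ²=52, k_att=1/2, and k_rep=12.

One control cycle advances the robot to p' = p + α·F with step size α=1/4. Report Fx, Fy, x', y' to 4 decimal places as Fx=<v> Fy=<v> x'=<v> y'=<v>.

F_att = 1/2·(g−p) = 1/2·(10,22) = (5.0000,11.0000)
o1: d²=89 > ρ²=52 → inactive
o2: d²=18 ≤ ρ²=52; F_rep = 12·(-3,-3)/18² = (-0.1111,-0.1111)
F = F_att + ΣF_rep = (4.8889,10.8889)
p' = p + 1/4·F = (1.2222,-9.2778)

Fx=4.8889 Fy=10.8889 x'=1.2222 y'=-9.2778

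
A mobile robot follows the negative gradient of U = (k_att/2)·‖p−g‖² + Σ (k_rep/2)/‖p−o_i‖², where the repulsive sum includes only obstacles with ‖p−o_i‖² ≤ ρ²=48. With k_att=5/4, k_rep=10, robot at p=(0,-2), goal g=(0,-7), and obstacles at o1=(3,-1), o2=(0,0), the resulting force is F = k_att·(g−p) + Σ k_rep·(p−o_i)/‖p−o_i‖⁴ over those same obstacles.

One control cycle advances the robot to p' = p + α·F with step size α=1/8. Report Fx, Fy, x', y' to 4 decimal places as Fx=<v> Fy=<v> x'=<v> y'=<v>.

F_att = 5/4·(g−p) = 5/4·(0,-5) = (0.0000,-6.2500)
o1: d²=10 ≤ ρ²=48; F_rep = 10·(-3,-1)/10² = (-0.3000,-0.1000)
o2: d²=4 ≤ ρ²=48; F_rep = 10·(0,-2)/4² = (0.0000,-1.2500)
F = F_att + ΣF_rep = (-0.3000,-7.6000)
p' = p + 1/8·F = (-0.0375,-2.9500)

Fx=-0.3000 Fy=-7.6000 x'=-0.0375 y'=-2.9500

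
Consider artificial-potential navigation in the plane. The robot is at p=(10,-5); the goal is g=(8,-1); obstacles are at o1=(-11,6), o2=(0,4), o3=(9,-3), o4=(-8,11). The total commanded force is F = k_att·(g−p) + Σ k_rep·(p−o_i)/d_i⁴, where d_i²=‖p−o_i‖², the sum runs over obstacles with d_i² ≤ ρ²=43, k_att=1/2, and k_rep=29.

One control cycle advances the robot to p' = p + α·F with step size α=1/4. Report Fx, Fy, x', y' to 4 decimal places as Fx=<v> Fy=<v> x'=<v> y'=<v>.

Fx=0.1600 Fy=-0.3200 x'=10.0400 y'=-5.0800

F_att = 1/2·(g−p) = 1/2·(-2,4) = (-1.0000,2.0000)
o1: d²=562 > ρ²=43 → inactive
o2: d²=181 > ρ²=43 → inactive
o3: d²=5 ≤ ρ²=43; F_rep = 29·(1,-2)/5² = (1.1600,-2.3200)
o4: d²=580 > ρ²=43 → inactive
F = F_att + ΣF_rep = (0.1600,-0.3200)
p' = p + 1/4·F = (10.0400,-5.0800)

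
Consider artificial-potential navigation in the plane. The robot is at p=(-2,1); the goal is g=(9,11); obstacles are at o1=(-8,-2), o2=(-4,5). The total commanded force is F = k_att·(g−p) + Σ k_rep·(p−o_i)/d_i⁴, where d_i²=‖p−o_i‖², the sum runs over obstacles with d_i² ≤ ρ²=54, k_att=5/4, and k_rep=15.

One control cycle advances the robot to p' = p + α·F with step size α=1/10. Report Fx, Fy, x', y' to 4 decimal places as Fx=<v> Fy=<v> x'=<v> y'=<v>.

Fx=13.8694 Fy=12.3722 x'=-0.6131 y'=2.2372

F_att = 5/4·(g−p) = 5/4·(11,10) = (13.7500,12.5000)
o1: d²=45 ≤ ρ²=54; F_rep = 15·(6,3)/45² = (0.0444,0.0222)
o2: d²=20 ≤ ρ²=54; F_rep = 15·(2,-4)/20² = (0.0750,-0.1500)
F = F_att + ΣF_rep = (13.8694,12.3722)
p' = p + 1/10·F = (-0.6131,2.2372)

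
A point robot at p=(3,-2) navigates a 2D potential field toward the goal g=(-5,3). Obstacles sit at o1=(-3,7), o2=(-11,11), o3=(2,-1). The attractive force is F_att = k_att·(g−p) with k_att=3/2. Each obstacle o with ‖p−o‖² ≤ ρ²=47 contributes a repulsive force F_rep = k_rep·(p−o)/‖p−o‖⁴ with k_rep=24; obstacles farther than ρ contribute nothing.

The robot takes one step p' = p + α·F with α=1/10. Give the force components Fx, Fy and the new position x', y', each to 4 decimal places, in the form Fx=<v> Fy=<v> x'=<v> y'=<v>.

Fx=-6.0000 Fy=1.5000 x'=2.4000 y'=-1.8500

F_att = 3/2·(g−p) = 3/2·(-8,5) = (-12.0000,7.5000)
o1: d²=117 > ρ²=47 → inactive
o2: d²=365 > ρ²=47 → inactive
o3: d²=2 ≤ ρ²=47; F_rep = 24·(1,-1)/2² = (6.0000,-6.0000)
F = F_att + ΣF_rep = (-6.0000,1.5000)
p' = p + 1/10·F = (2.4000,-1.8500)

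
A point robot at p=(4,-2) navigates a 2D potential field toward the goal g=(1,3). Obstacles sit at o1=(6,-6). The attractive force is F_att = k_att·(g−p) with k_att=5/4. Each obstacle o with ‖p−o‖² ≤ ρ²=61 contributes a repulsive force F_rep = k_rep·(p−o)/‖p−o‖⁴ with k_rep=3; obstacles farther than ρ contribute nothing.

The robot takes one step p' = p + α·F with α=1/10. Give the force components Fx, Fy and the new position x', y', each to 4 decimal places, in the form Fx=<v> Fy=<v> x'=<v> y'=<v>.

Fx=-3.7650 Fy=6.2800 x'=3.6235 y'=-1.3720

F_att = 5/4·(g−p) = 5/4·(-3,5) = (-3.7500,6.2500)
o1: d²=20 ≤ ρ²=61; F_rep = 3·(-2,4)/20² = (-0.0150,0.0300)
F = F_att + ΣF_rep = (-3.7650,6.2800)
p' = p + 1/10·F = (3.6235,-1.3720)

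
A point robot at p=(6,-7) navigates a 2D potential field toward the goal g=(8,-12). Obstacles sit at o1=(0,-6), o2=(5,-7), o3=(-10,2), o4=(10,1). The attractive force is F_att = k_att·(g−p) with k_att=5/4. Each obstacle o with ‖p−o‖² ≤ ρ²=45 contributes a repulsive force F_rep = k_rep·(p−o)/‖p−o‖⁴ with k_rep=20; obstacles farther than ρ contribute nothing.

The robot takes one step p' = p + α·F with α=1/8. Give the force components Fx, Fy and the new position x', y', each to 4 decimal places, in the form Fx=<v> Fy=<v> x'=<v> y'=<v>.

Fx=22.5877 Fy=-6.2646 x'=8.8235 y'=-7.7831

F_att = 5/4·(g−p) = 5/4·(2,-5) = (2.5000,-6.2500)
o1: d²=37 ≤ ρ²=45; F_rep = 20·(6,-1)/37² = (0.0877,-0.0146)
o2: d²=1 ≤ ρ²=45; F_rep = 20·(1,0)/1² = (20.0000,0.0000)
o3: d²=337 > ρ²=45 → inactive
o4: d²=80 > ρ²=45 → inactive
F = F_att + ΣF_rep = (22.5877,-6.2646)
p' = p + 1/8·F = (8.8235,-7.7831)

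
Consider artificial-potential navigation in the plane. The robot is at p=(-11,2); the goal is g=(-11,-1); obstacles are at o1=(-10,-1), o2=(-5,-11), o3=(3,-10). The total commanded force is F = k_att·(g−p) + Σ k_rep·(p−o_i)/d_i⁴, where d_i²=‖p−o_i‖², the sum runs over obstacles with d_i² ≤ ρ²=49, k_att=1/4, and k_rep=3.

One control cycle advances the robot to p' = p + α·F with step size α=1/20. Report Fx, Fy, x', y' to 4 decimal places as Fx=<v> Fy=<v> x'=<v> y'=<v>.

Fx=-0.0300 Fy=-0.6600 x'=-11.0015 y'=1.9670

F_att = 1/4·(g−p) = 1/4·(0,-3) = (0.0000,-0.7500)
o1: d²=10 ≤ ρ²=49; F_rep = 3·(-1,3)/10² = (-0.0300,0.0900)
o2: d²=205 > ρ²=49 → inactive
o3: d²=340 > ρ²=49 → inactive
F = F_att + ΣF_rep = (-0.0300,-0.6600)
p' = p + 1/20·F = (-11.0015,1.9670)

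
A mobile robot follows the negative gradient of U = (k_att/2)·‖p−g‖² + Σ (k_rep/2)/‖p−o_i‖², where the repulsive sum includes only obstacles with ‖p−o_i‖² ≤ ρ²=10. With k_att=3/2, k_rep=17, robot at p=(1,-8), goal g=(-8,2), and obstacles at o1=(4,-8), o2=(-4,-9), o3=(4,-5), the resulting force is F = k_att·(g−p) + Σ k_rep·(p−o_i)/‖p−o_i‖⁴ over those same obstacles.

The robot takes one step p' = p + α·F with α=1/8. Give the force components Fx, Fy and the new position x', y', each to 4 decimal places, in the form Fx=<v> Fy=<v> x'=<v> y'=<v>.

Fx=-14.1296 Fy=15.0000 x'=-0.7662 y'=-6.1250

F_att = 3/2·(g−p) = 3/2·(-9,10) = (-13.5000,15.0000)
o1: d²=9 ≤ ρ²=10; F_rep = 17·(-3,0)/9² = (-0.6296,0.0000)
o2: d²=26 > ρ²=10 → inactive
o3: d²=18 > ρ²=10 → inactive
F = F_att + ΣF_rep = (-14.1296,15.0000)
p' = p + 1/8·F = (-0.7662,-6.1250)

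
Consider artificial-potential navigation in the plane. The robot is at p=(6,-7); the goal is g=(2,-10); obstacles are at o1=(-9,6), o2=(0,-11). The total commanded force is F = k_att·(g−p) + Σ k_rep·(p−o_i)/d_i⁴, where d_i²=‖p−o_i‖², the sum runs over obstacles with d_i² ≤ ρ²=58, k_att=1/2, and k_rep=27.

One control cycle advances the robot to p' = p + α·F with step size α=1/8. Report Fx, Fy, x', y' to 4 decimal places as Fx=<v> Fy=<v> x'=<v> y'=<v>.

F_att = 1/2·(g−p) = 1/2·(-4,-3) = (-2.0000,-1.5000)
o1: d²=394 > ρ²=58 → inactive
o2: d²=52 ≤ ρ²=58; F_rep = 27·(6,4)/52² = (0.0599,0.0399)
F = F_att + ΣF_rep = (-1.9401,-1.4601)
p' = p + 1/8·F = (5.7575,-7.1825)

Fx=-1.9401 Fy=-1.4601 x'=5.7575 y'=-7.1825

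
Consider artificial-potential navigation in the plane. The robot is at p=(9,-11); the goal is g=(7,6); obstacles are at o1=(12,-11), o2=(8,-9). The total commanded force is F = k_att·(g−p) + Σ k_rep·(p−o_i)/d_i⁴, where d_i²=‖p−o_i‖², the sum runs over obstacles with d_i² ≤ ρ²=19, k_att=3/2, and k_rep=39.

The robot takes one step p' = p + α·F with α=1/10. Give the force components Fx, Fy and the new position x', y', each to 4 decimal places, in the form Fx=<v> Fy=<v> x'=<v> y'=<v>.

Fx=-2.8844 Fy=22.3800 x'=8.7116 y'=-8.7620

F_att = 3/2·(g−p) = 3/2·(-2,17) = (-3.0000,25.5000)
o1: d²=9 ≤ ρ²=19; F_rep = 39·(-3,0)/9² = (-1.4444,0.0000)
o2: d²=5 ≤ ρ²=19; F_rep = 39·(1,-2)/5² = (1.5600,-3.1200)
F = F_att + ΣF_rep = (-2.8844,22.3800)
p' = p + 1/10·F = (8.7116,-8.7620)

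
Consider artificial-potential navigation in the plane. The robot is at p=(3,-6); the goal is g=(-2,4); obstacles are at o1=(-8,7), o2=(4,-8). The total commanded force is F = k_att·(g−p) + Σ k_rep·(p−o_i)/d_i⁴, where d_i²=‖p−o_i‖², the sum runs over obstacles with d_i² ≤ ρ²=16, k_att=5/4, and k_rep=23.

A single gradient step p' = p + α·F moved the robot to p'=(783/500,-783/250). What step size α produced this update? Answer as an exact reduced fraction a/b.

F_att = 5/4·(g−p) = 5/4·(-5,10) = (-6.2500,12.5000)
o1: d²=290 > ρ²=16 → inactive
o2: d²=5 ≤ ρ²=16; F_rep = 23·(-1,2)/5² = (-0.9200,1.8400)
F = F_att + ΣF_rep = (-7.1700,14.3400)
Δp = p'−p = (-1.4340,2.8680); α = Δx/Fx = (-717/500) / (-717/100) = 1/5
check: Δy/Fy = (717/250) / (717/50) = 1/5 ✓

α = 1/5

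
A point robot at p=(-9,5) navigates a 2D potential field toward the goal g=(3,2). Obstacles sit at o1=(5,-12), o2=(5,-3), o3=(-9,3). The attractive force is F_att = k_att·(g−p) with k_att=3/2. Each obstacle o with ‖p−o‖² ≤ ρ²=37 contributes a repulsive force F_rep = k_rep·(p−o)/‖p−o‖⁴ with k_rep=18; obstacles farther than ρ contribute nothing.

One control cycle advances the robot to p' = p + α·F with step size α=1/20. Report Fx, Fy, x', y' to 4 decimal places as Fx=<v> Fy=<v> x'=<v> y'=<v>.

Fx=18.0000 Fy=-2.2500 x'=-8.1000 y'=4.8875

F_att = 3/2·(g−p) = 3/2·(12,-3) = (18.0000,-4.5000)
o1: d²=485 > ρ²=37 → inactive
o2: d²=260 > ρ²=37 → inactive
o3: d²=4 ≤ ρ²=37; F_rep = 18·(0,2)/4² = (0.0000,2.2500)
F = F_att + ΣF_rep = (18.0000,-2.2500)
p' = p + 1/20·F = (-8.1000,4.8875)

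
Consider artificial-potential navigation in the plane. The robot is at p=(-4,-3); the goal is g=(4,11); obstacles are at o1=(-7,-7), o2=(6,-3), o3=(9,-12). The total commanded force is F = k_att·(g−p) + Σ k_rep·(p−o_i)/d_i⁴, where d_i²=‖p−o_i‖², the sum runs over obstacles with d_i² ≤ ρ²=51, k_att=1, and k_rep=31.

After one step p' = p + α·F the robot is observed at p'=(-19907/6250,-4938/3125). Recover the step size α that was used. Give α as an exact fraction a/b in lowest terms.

α = 1/10

F_att = 1·(g−p) = 1·(8,14) = (8.0000,14.0000)
o1: d²=25 ≤ ρ²=51; F_rep = 31·(3,4)/25² = (0.1488,0.1984)
o2: d²=100 > ρ²=51 → inactive
o3: d²=250 > ρ²=51 → inactive
F = F_att + ΣF_rep = (8.1488,14.1984)
Δp = p'−p = (0.8149,1.4198); α = Δx/Fx = (5093/6250) / (5093/625) = 1/10
check: Δy/Fy = (4437/3125) / (8874/625) = 1/10 ✓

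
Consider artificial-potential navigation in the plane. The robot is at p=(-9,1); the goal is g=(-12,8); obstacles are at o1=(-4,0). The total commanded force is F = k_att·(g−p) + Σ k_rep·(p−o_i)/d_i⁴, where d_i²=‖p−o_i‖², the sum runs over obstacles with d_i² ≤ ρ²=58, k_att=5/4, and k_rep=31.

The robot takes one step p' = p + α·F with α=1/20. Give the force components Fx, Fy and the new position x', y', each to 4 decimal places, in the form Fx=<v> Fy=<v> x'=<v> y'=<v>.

Fx=-3.9793 Fy=8.7959 x'=-9.1990 y'=1.4398

F_att = 5/4·(g−p) = 5/4·(-3,7) = (-3.7500,8.7500)
o1: d²=26 ≤ ρ²=58; F_rep = 31·(-5,1)/26² = (-0.2293,0.0459)
F = F_att + ΣF_rep = (-3.9793,8.7959)
p' = p + 1/20·F = (-9.1990,1.4398)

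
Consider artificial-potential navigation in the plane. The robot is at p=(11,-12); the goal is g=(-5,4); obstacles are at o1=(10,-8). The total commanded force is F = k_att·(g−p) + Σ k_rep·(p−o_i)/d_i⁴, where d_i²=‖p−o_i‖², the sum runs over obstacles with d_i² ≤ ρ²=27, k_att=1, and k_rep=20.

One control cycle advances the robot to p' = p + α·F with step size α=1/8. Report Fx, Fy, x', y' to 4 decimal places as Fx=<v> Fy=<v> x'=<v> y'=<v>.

F_att = 1·(g−p) = 1·(-16,16) = (-16.0000,16.0000)
o1: d²=17 ≤ ρ²=27; F_rep = 20·(1,-4)/17² = (0.0692,-0.2768)
F = F_att + ΣF_rep = (-15.9308,15.7232)
p' = p + 1/8·F = (9.0087,-10.0346)

Fx=-15.9308 Fy=15.7232 x'=9.0087 y'=-10.0346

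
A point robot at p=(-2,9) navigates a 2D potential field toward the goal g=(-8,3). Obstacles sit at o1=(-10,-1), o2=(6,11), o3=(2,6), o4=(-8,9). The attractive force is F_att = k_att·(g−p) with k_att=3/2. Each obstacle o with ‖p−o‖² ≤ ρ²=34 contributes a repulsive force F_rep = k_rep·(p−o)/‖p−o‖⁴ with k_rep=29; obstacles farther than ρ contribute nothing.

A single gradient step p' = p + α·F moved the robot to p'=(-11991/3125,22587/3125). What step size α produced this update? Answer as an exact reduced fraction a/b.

α = 1/5

F_att = 3/2·(g−p) = 3/2·(-6,-6) = (-9.0000,-9.0000)
o1: d²=164 > ρ²=34 → inactive
o2: d²=68 > ρ²=34 → inactive
o3: d²=25 ≤ ρ²=34; F_rep = 29·(-4,3)/25² = (-0.1856,0.1392)
o4: d²=36 > ρ²=34 → inactive
F = F_att + ΣF_rep = (-9.1856,-8.8608)
Δp = p'−p = (-1.8371,-1.7722); α = Δx/Fx = (-5741/3125) / (-5741/625) = 1/5
check: Δy/Fy = (-5538/3125) / (-5538/625) = 1/5 ✓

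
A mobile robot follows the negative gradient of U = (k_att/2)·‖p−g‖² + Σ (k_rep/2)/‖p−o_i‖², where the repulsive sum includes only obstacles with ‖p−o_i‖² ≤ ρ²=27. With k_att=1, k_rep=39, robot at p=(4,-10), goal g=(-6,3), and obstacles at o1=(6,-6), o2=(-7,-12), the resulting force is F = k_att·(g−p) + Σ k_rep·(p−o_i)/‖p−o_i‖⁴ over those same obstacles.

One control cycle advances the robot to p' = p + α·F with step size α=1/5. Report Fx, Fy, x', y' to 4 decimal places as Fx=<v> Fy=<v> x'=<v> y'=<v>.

F_att = 1·(g−p) = 1·(-10,13) = (-10.0000,13.0000)
o1: d²=20 ≤ ρ²=27; F_rep = 39·(-2,-4)/20² = (-0.1950,-0.3900)
o2: d²=125 > ρ²=27 → inactive
F = F_att + ΣF_rep = (-10.1950,12.6100)
p' = p + 1/5·F = (1.9610,-7.4780)

Fx=-10.1950 Fy=12.6100 x'=1.9610 y'=-7.4780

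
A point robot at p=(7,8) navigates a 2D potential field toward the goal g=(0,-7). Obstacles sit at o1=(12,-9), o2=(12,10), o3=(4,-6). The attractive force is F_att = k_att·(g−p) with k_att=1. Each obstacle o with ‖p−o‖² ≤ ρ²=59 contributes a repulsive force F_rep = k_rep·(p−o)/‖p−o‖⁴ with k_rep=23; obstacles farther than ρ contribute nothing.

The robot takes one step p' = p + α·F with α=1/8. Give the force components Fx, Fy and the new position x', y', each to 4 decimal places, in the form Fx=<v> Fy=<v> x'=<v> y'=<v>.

F_att = 1·(g−p) = 1·(-7,-15) = (-7.0000,-15.0000)
o1: d²=314 > ρ²=59 → inactive
o2: d²=29 ≤ ρ²=59; F_rep = 23·(-5,-2)/29² = (-0.1367,-0.0547)
o3: d²=205 > ρ²=59 → inactive
F = F_att + ΣF_rep = (-7.1367,-15.0547)
p' = p + 1/8·F = (6.1079,6.1182)

Fx=-7.1367 Fy=-15.0547 x'=6.1079 y'=6.1182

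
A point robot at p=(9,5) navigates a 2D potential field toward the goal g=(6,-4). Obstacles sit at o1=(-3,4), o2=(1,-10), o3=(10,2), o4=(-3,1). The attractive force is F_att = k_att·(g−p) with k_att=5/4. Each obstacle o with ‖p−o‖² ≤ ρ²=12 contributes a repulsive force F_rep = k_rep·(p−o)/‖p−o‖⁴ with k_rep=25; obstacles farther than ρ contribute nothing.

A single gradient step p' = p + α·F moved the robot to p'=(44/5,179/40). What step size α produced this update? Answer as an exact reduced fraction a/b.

F_att = 5/4·(g−p) = 5/4·(-3,-9) = (-3.7500,-11.2500)
o1: d²=145 > ρ²=12 → inactive
o2: d²=289 > ρ²=12 → inactive
o3: d²=10 ≤ ρ²=12; F_rep = 25·(-1,3)/10² = (-0.2500,0.7500)
o4: d²=160 > ρ²=12 → inactive
F = F_att + ΣF_rep = (-4.0000,-10.5000)
Δp = p'−p = (-0.2000,-0.5250); α = Δx/Fx = (-1/5) / (-4) = 1/20
check: Δy/Fy = (-21/40) / (-21/2) = 1/20 ✓

α = 1/20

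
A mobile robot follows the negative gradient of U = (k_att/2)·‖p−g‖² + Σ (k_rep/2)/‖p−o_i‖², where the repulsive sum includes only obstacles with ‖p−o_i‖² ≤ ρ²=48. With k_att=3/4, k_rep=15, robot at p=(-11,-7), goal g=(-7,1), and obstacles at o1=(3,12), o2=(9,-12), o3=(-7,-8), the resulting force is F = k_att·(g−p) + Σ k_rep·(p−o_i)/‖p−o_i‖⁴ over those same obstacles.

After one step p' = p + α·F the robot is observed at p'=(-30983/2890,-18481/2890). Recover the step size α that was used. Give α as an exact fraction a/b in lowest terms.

α = 1/10

F_att = 3/4·(g−p) = 3/4·(4,8) = (3.0000,6.0000)
o1: d²=557 > ρ²=48 → inactive
o2: d²=425 > ρ²=48 → inactive
o3: d²=17 ≤ ρ²=48; F_rep = 15·(-4,1)/17² = (-0.2076,0.0519)
F = F_att + ΣF_rep = (2.7924,6.0519)
Δp = p'−p = (0.2792,0.6052); α = Δx/Fx = (807/2890) / (807/289) = 1/10
check: Δy/Fy = (1749/2890) / (1749/289) = 1/10 ✓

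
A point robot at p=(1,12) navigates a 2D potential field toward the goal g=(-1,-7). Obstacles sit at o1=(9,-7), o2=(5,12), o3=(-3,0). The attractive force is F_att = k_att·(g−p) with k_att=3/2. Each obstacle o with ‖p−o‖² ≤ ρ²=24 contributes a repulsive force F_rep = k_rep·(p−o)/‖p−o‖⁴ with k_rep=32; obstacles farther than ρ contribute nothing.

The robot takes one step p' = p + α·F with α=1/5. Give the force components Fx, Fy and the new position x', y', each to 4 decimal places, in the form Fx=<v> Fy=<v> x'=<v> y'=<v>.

Fx=-3.5000 Fy=-28.5000 x'=0.3000 y'=6.3000

F_att = 3/2·(g−p) = 3/2·(-2,-19) = (-3.0000,-28.5000)
o1: d²=425 > ρ²=24 → inactive
o2: d²=16 ≤ ρ²=24; F_rep = 32·(-4,0)/16² = (-0.5000,0.0000)
o3: d²=160 > ρ²=24 → inactive
F = F_att + ΣF_rep = (-3.5000,-28.5000)
p' = p + 1/5·F = (0.3000,6.3000)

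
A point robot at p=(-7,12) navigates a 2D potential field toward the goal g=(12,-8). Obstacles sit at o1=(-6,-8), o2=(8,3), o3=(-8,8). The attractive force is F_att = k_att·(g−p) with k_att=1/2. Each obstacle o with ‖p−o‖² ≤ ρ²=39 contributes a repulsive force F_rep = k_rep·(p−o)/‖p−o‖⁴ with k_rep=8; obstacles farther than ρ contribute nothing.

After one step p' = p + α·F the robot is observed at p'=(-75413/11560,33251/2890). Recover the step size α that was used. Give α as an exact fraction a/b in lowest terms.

F_att = 1/2·(g−p) = 1/2·(19,-20) = (9.5000,-10.0000)
o1: d²=401 > ρ²=39 → inactive
o2: d²=306 > ρ²=39 → inactive
o3: d²=17 ≤ ρ²=39; F_rep = 8·(1,4)/17² = (0.0277,0.1107)
F = F_att + ΣF_rep = (9.5277,-9.8893)
Δp = p'−p = (0.4764,-0.4945); α = Δx/Fx = (5507/11560) / (5507/578) = 1/20
check: Δy/Fy = (-1429/2890) / (-2858/289) = 1/20 ✓

α = 1/20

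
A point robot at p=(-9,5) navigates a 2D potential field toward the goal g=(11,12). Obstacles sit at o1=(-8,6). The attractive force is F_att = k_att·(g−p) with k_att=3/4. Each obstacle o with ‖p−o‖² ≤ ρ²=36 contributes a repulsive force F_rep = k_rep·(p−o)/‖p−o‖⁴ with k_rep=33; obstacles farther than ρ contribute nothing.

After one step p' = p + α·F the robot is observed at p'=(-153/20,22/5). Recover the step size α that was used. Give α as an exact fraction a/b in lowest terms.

α = 1/5

F_att = 3/4·(g−p) = 3/4·(20,7) = (15.0000,5.2500)
o1: d²=2 ≤ ρ²=36; F_rep = 33·(-1,-1)/2² = (-8.2500,-8.2500)
F = F_att + ΣF_rep = (6.7500,-3.0000)
Δp = p'−p = (1.3500,-0.6000); α = Δx/Fx = (27/20) / (27/4) = 1/5
check: Δy/Fy = (-3/5) / (-3) = 1/5 ✓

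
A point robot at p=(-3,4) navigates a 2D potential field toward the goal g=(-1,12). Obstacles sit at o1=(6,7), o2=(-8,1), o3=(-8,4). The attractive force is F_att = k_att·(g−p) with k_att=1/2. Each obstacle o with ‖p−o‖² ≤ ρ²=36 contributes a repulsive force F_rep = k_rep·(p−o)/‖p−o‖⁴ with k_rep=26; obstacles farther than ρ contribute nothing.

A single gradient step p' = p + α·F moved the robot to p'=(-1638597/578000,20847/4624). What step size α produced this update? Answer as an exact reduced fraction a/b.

α = 1/8

F_att = 1/2·(g−p) = 1/2·(2,8) = (1.0000,4.0000)
o1: d²=90 > ρ²=36 → inactive
o2: d²=34 ≤ ρ²=36; F_rep = 26·(5,3)/34² = (0.1125,0.0675)
o3: d²=25 ≤ ρ²=36; F_rep = 26·(5,0)/25² = (0.2080,0.0000)
F = F_att + ΣF_rep = (1.3205,4.0675)
Δp = p'−p = (0.1651,0.5084); α = Δx/Fx = (95403/578000) / (95403/72250) = 1/8
check: Δy/Fy = (2351/4624) / (2351/578) = 1/8 ✓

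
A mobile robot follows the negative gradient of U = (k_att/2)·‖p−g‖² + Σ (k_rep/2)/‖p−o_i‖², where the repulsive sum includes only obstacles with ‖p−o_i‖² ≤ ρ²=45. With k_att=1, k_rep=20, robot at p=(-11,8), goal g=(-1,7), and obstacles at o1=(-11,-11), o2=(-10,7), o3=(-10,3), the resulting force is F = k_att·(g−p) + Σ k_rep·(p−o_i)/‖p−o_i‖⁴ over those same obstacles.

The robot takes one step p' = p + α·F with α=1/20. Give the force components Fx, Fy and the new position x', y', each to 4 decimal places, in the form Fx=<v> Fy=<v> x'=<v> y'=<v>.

F_att = 1·(g−p) = 1·(10,-1) = (10.0000,-1.0000)
o1: d²=361 > ρ²=45 → inactive
o2: d²=2 ≤ ρ²=45; F_rep = 20·(-1,1)/2² = (-5.0000,5.0000)
o3: d²=26 ≤ ρ²=45; F_rep = 20·(-1,5)/26² = (-0.0296,0.1479)
F = F_att + ΣF_rep = (4.9704,4.1479)
p' = p + 1/20·F = (-10.7515,8.2074)

Fx=4.9704 Fy=4.1479 x'=-10.7515 y'=8.2074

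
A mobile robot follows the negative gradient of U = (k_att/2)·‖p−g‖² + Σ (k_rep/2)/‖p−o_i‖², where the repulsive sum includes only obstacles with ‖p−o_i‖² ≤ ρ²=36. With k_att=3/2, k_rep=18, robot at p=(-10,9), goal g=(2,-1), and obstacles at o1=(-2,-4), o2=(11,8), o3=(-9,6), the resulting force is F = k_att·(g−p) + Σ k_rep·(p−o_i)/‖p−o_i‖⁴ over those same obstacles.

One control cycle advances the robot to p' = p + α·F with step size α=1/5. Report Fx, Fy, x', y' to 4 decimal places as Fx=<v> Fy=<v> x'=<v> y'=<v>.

F_att = 3/2·(g−p) = 3/2·(12,-10) = (18.0000,-15.0000)
o1: d²=233 > ρ²=36 → inactive
o2: d²=442 > ρ²=36 → inactive
o3: d²=10 ≤ ρ²=36; F_rep = 18·(-1,3)/10² = (-0.1800,0.5400)
F = F_att + ΣF_rep = (17.8200,-14.4600)
p' = p + 1/5·F = (-6.4360,6.1080)

Fx=17.8200 Fy=-14.4600 x'=-6.4360 y'=6.1080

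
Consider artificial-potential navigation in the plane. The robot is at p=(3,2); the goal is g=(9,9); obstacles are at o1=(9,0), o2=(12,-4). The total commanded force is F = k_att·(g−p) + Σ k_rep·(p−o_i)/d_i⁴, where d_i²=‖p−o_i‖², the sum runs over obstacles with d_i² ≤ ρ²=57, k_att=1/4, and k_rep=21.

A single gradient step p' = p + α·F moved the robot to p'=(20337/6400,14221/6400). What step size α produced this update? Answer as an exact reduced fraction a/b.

F_att = 1/4·(g−p) = 1/4·(6,7) = (1.5000,1.7500)
o1: d²=40 ≤ ρ²=57; F_rep = 21·(-6,2)/40² = (-0.0788,0.0262)
o2: d²=117 > ρ²=57 → inactive
F = F_att + ΣF_rep = (1.4212,1.7763)
Δp = p'−p = (0.1777,0.2220); α = Δx/Fx = (1137/6400) / (1137/800) = 1/8
check: Δy/Fy = (1421/6400) / (1421/800) = 1/8 ✓

α = 1/8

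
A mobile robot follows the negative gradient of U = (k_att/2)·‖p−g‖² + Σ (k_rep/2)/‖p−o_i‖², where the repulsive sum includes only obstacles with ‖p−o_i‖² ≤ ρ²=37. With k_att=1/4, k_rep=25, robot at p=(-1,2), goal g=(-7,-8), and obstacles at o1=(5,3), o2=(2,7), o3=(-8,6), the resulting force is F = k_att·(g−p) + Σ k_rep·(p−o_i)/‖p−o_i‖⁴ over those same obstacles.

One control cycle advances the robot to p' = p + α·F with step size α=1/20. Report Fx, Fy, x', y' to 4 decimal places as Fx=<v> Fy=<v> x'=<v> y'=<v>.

Fx=-1.6744 Fy=-2.6264 x'=-1.0837 y'=1.8687

F_att = 1/4·(g−p) = 1/4·(-6,-10) = (-1.5000,-2.5000)
o1: d²=37 ≤ ρ²=37; F_rep = 25·(-6,-1)/37² = (-0.1096,-0.0183)
o2: d²=34 ≤ ρ²=37; F_rep = 25·(-3,-5)/34² = (-0.0649,-0.1081)
o3: d²=65 > ρ²=37 → inactive
F = F_att + ΣF_rep = (-1.6744,-2.6264)
p' = p + 1/20·F = (-1.0837,1.8687)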